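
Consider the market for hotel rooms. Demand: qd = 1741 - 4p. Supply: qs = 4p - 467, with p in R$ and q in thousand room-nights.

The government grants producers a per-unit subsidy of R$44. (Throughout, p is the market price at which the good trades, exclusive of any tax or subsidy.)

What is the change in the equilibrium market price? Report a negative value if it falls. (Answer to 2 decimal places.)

-22.00

Original equilibrium: 1741 - 4p = 4p - 467 gives 2208 = 8p, so p = 276 and q = 637.
Since sellers receive the price plus the subsidy, the effective supply curve becomes qs = 4p - 291.
Clearing the new market: 1741 - 4p = 4p - 291, so p = 254 and q = 725.
Δp = 254 − 276 = -22.00.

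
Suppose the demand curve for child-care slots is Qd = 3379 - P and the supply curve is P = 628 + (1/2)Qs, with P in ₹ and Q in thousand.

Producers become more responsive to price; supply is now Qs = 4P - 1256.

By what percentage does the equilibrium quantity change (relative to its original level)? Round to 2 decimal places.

Initially, 3379 - P = 2P - 1256, so 4635 = 3P and P = 1545, Q = 1834.
The new curves are Qd = 3379 - P (demand) and Qs = 4P - 1256 (supply).
Equate the new curves: 3379 - P = 4P - 1256, giving 4635 = 5P, P = 927, Q = 2452.
%ΔQ = (2452 − 1834) / 1834 × 100 = +33.70%.

+33.70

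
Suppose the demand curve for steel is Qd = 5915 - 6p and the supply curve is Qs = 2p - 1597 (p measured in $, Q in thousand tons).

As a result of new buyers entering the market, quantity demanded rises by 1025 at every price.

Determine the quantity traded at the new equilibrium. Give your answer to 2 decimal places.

537.25

Original equilibrium: 5915 - 6p = 2p - 1597 gives 7512 = 8p, so p = 939 and Q = 281.
After the shift, demand is Qd = 6940 - 6p and supply is Qs = 2p - 1597.
Equate the new curves: 6940 - 6p = 2p - 1597, giving 8537 = 8p, p = 1067.125, Q = 537.25.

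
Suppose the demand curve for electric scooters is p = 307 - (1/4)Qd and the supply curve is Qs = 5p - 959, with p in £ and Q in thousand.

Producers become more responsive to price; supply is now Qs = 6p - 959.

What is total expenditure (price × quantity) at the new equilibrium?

77244.84

Original equilibrium: 1228 - 4p = 5p - 959 gives 2187 = 9p, so p = 243 and Q = 256.
With the change applied: demand Qd = 1228 - 4p, supply Qs = 6p - 959.
Equate the new curves: 1228 - 4p = 6p - 959, giving 2187 = 10p, p = 218.7, Q = 353.2.
New expenditure = 218.7 × 353.2 = 77244.84.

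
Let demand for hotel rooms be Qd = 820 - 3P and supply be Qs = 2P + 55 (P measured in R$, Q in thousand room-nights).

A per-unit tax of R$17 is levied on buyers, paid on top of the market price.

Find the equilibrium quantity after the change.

Original equilibrium: 820 - 3P = 2P + 55 gives 765 = 5P, so P = 153 and Q = 361.
Since buyers pay the price plus the tax, the effective demand curve becomes Qd = 769 - 3P.
Equate the new curves: 769 - 3P = 2P + 55, giving 714 = 5P, P = 142.8, Q = 340.6.

340.6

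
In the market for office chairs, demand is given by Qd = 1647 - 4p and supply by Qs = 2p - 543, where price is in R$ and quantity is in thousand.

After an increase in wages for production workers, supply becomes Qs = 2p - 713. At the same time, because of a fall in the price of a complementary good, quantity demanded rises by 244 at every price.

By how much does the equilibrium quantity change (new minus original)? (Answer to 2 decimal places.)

-32.00

Solve the original market: 1647 - 4p = 2p - 543, hence p = 365 and Q = 187.
The shock moves the curves to Qd = 1891 - 4p and Qs = 2p - 713.
Setting them equal: 1891 - 4p = 2p - 713 → 2604 = 6p, so p = 434 and Q = 155.
ΔQ = 155 − 187 = -32.00.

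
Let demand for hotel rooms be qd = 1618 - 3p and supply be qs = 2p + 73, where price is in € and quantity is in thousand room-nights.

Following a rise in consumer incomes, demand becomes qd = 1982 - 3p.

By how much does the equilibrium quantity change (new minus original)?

+145.6

Solve the original market: 1618 - 3p = 2p + 73, hence p = 309 and q = 691.
The new curves are qd = 1982 - 3p (demand) and qs = 2p + 73 (supply).
Equate the new curves: 1982 - 3p = 2p + 73, giving 1909 = 5p, p = 381.8, q = 836.6.
Δq = 836.6 − 691 = +145.6.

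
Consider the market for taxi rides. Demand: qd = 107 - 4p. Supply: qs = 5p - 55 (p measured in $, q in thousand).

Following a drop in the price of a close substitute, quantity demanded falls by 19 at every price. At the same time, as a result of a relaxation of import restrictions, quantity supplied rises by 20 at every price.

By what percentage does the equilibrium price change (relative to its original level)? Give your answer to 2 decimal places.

-24.07

Original equilibrium: 107 - 4p = 5p - 55 gives 162 = 9p, so p = 18 and q = 35.
The new curves are qd = 88 - 4p (demand) and qs = 5p - 35 (supply).
Clearing the new market: 88 - 4p = 5p - 35, so p = 41/3 ≈ 13.6667 and q = 100/3 ≈ 33.3333.
%Δp = (13.6667 − 18) / 18 × 100 = -24.07%.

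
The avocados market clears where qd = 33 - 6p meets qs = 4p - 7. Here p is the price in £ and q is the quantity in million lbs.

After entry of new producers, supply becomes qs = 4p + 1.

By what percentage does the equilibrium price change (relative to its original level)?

Before the shock: 33 - 6p = 4p - 7 ⇒ 40 = 10p ⇒ p = 4, q = 9.
After the shift, demand is qd = 33 - 6p and supply is qs = 4p + 1.
Equate the new curves: 33 - 6p = 4p + 1, giving 32 = 10p, p = 3.2, q = 13.8.
%Δp = (3.2 − 4) / 4 × 100 = -20%.

-20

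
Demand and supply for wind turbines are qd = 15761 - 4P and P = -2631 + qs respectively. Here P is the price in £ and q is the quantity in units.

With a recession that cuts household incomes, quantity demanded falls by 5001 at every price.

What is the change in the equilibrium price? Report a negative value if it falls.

Before the shock: 15761 - 4P = P + 2631 ⇒ 13130 = 5P ⇒ P = 2626, q = 5257.
With the change applied: demand qd = 10760 - 4P, supply qs = P + 2631.
Clearing the new market: 10760 - 4P = P + 2631, so P = 1625.8 and q = 4256.8.
ΔP = 1625.8 − 2626 = -1000.2.

-1000.2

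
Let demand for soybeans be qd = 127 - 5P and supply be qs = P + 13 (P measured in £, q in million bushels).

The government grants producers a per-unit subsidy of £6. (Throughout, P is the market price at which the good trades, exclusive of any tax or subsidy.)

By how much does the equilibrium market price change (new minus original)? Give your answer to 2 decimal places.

-1.00

Before the shock: 127 - 5P = P + 13 ⇒ 114 = 6P ⇒ P = 19, q = 32.
Since sellers receive the price plus the subsidy, the effective supply curve becomes qs = P + 19.
Clearing the new market: 127 - 5P = P + 19, so P = 18 and q = 37.
ΔP = 18 − 19 = -1.00.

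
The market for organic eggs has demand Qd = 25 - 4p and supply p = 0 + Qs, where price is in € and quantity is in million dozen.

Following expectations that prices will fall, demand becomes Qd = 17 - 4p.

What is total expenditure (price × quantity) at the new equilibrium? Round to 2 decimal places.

Original equilibrium: 25 - 4p = p gives 25 = 5p, so p = 5 and Q = 5.
The new curves are Qd = 17 - 4p (demand) and Qs = p (supply).
Equate the new curves: 17 - 4p = p, giving 17 = 5p, p = 3.4, Q = 3.4.
New expenditure = 3.4 × 3.4 = 11.56.

11.56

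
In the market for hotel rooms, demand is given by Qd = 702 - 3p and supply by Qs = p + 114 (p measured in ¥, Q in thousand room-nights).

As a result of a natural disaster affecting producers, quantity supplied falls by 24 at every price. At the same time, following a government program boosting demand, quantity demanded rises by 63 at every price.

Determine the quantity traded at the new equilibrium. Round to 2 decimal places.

Solve the original market: 702 - 3p = p + 114, hence p = 147 and Q = 261.
The shock moves the curves to Qd = 765 - 3p and Qs = p + 90.
Clearing the new market: 765 - 3p = p + 90, so p = 168.75 and Q = 258.75.

258.75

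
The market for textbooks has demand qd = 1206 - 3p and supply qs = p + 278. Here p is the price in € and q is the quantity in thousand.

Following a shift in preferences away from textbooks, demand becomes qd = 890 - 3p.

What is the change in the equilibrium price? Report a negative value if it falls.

Solve the original market: 1206 - 3p = p + 278, hence p = 232 and q = 510.
After the shift, demand is qd = 890 - 3p and supply is qs = p + 278.
Setting them equal: 890 - 3p = p + 278 → 612 = 4p, so p = 153 and q = 431.
Δp = 153 − 232 = -79.

-79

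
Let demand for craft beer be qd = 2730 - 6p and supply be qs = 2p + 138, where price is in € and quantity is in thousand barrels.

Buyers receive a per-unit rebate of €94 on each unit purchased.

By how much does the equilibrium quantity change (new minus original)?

+141

Before the shock: 2730 - 6p = 2p + 138 ⇒ 2592 = 8p ⇒ p = 324, q = 786.
Since buyers' out-of-pocket price is the market price minus the rebate, the effective demand curve becomes qd = 3294 - 6p.
Clearing the new market: 3294 - 6p = 2p + 138, so p = 394.5 and q = 927.
Δq = 927 − 786 = +141.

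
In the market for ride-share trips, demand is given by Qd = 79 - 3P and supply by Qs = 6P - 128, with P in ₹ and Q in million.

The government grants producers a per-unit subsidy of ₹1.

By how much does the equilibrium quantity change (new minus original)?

Solve the original market: 79 - 3P = 6P - 128, hence P = 23 and Q = 10.
Since sellers receive the price plus the subsidy, the effective supply curve becomes Qs = 6P - 122.
New equilibrium: 79 - 3P = 6P - 122 ⇒ 201 = 9P ⇒ P = 67/3 ≈ 22.3333, Q = 12.
ΔQ = 12 − 10 = +2.

+2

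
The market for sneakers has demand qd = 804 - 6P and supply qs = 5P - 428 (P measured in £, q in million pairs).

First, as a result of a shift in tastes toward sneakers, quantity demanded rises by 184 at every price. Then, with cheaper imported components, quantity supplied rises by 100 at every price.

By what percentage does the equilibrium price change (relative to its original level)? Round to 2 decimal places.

Solve the original market: 804 - 6P = 5P - 428, hence P = 112 and q = 132.
After the shift, demand is qd = 988 - 6P and supply is qs = 5P - 328.
New equilibrium: 988 - 6P = 5P - 328 ⇒ 1316 = 11P ⇒ P = 1316/11 ≈ 119.6364, q = 2972/11 ≈ 270.1818.
%ΔP = (119.6364 − 112) / 112 × 100 = +6.82%.

+6.82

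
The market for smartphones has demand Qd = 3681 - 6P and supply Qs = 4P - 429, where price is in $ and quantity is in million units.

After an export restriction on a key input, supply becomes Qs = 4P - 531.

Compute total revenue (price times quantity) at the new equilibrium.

485980.56

Initially, 3681 - 6P = 4P - 429, so 4110 = 10P and P = 411, Q = 1215.
The new curves are Qd = 3681 - 6P (demand) and Qs = 4P - 531 (supply).
Equate the new curves: 3681 - 6P = 4P - 531, giving 4212 = 10P, P = 421.2, Q = 1153.8.
New expenditure = 421.2 × 1153.8 = 485980.56.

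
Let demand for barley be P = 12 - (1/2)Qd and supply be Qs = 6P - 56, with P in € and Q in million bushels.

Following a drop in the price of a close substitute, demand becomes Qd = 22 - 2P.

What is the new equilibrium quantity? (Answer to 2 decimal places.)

2.50

Before the shock: 24 - 2P = 6P - 56 ⇒ 80 = 8P ⇒ P = 10, Q = 4.
The new curves are Qd = 22 - 2P (demand) and Qs = 6P - 56 (supply).
New equilibrium: 22 - 2P = 6P - 56 ⇒ 78 = 8P ⇒ P = 9.75, Q = 2.5.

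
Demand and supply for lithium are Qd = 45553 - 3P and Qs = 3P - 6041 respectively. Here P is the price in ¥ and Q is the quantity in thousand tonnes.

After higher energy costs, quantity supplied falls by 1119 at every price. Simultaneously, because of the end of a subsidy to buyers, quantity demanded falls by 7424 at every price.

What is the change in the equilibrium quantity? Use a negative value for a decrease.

Before the shock: 45553 - 3P = 3P - 6041 ⇒ 51594 = 6P ⇒ P = 8599, Q = 19756.
The shock moves the curves to Qd = 38129 - 3P and Qs = 3P - 7160.
Clearing the new market: 38129 - 3P = 3P - 7160, so P = 45289/6 ≈ 7548.1667 and Q = 15484.5.
ΔQ = 15484.5 − 19756 = -4271.5.

-4271.5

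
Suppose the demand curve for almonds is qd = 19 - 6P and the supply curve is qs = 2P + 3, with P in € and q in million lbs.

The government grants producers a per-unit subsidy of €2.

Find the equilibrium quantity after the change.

Before the shock: 19 - 6P = 2P + 3 ⇒ 16 = 8P ⇒ P = 2, q = 7.
Since sellers receive the price plus the subsidy, the effective supply curve becomes qs = 2P + 7.
Setting them equal: 19 - 6P = 2P + 7 → 12 = 8P, so P = 1.5 and q = 10.

10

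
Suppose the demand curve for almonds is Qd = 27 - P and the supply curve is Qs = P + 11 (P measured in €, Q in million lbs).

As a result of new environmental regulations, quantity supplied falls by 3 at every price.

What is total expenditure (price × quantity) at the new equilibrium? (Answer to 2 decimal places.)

Original equilibrium: 27 - P = P + 11 gives 16 = 2P, so P = 8 and Q = 19.
With the change applied: demand Qd = 27 - P, supply Qs = P + 8.
Setting them equal: 27 - P = P + 8 → 19 = 2P, so P = 9.5 and Q = 17.5.
New expenditure = 9.5 × 17.5 = 166.25.

166.25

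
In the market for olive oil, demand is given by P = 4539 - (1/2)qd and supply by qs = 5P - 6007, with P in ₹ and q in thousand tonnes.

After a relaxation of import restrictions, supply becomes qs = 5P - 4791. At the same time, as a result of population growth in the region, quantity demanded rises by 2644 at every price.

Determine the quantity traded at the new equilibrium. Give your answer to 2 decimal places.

7004.00

Original equilibrium: 9078 - 2P = 5P - 6007 gives 15085 = 7P, so P = 2155 and q = 4768.
The new curves are qd = 11722 - 2P (demand) and qs = 5P - 4791 (supply).
Equate the new curves: 11722 - 2P = 5P - 4791, giving 16513 = 7P, P = 2359, q = 7004.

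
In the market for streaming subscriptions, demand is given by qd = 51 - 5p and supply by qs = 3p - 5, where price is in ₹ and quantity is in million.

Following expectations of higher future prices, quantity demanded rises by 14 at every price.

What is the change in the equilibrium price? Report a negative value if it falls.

Solve the original market: 51 - 5p = 3p - 5, hence p = 7 and q = 16.
The shock moves the curves to qd = 65 - 5p and qs = 3p - 5.
Setting them equal: 65 - 5p = 3p - 5 → 70 = 8p, so p = 8.75 and q = 21.25.
Δp = 8.75 − 7 = +1.75.

+1.75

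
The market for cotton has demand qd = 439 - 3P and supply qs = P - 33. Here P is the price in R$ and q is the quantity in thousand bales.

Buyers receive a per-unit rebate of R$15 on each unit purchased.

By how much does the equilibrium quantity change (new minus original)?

Initially, 439 - 3P = P - 33, so 472 = 4P and P = 118, q = 85.
Since buyers' out-of-pocket price is the market price minus the rebate, the effective demand curve becomes qd = 484 - 3P.
Clearing the new market: 484 - 3P = P - 33, so P = 129.25 and q = 96.25.
Δq = 96.25 − 85 = +11.25.

+11.25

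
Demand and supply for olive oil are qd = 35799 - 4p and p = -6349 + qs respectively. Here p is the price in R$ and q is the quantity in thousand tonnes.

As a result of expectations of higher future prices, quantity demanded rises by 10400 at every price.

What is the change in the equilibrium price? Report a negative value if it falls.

+2080

Solve the original market: 35799 - 4p = p + 6349, hence p = 5890 and q = 12239.
After the shift, demand is qd = 46199 - 4p and supply is qs = p + 6349.
Clearing the new market: 46199 - 4p = p + 6349, so p = 7970 and q = 14319.
Δp = 7970 − 5890 = +2080.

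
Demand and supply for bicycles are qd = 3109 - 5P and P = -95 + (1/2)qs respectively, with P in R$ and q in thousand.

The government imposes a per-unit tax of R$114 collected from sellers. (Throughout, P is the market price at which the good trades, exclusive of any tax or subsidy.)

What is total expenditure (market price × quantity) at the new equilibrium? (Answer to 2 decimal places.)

387145.22

Before the shock: 3109 - 5P = 2P + 190 ⇒ 2919 = 7P ⇒ P = 417, q = 1024.
Since sellers keep the price net of the tax, the effective supply curve becomes qs = 2P - 38.
Clearing the new market: 3109 - 5P = 2P - 38, so P = 3147/7 ≈ 449.5714 and q = 6028/7 ≈ 861.1429.
New expenditure = 449.5714 × 861.1429 = 387145.22.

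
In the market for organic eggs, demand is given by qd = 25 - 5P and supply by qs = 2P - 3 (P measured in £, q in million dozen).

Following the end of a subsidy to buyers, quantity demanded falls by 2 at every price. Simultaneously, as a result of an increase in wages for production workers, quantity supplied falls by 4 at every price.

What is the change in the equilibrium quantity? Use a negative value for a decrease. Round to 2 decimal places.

-3.43

Original equilibrium: 25 - 5P = 2P - 3 gives 28 = 7P, so P = 4 and q = 5.
The shock moves the curves to qd = 23 - 5P and qs = 2P - 7.
New equilibrium: 23 - 5P = 2P - 7 ⇒ 30 = 7P ⇒ P = 30/7 ≈ 4.2857, q = 11/7 ≈ 1.5714.
Δq = 1.5714 − 5 = -3.43.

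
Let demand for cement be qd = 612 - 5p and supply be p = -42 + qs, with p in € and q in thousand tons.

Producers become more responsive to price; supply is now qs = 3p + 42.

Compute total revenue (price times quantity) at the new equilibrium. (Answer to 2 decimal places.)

18222.19

Solve the original market: 612 - 5p = p + 42, hence p = 95 and q = 137.
After the shift, demand is qd = 612 - 5p and supply is qs = 3p + 42.
New equilibrium: 612 - 5p = 3p + 42 ⇒ 570 = 8p ⇒ p = 71.25, q = 255.75.
New expenditure = 71.25 × 255.75 = 18222.19.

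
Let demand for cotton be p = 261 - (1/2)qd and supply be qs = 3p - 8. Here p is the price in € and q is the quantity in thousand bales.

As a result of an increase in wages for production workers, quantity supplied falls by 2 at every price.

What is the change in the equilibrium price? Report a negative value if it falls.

Solve the original market: 522 - 2p = 3p - 8, hence p = 106 and q = 310.
The new curves are qd = 522 - 2p (demand) and qs = 3p - 10 (supply).
Clearing the new market: 522 - 2p = 3p - 10, so p = 106.4 and q = 309.2.
Δp = 106.4 − 106 = +0.4.

+0.4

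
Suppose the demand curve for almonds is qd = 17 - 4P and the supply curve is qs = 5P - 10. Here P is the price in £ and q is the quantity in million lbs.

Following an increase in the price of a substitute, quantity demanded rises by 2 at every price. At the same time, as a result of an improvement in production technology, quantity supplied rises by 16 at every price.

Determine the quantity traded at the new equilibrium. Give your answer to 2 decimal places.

Original equilibrium: 17 - 4P = 5P - 10 gives 27 = 9P, so P = 3 and q = 5.
The shock moves the curves to qd = 19 - 4P and qs = 5P + 6.
New equilibrium: 19 - 4P = 5P + 6 ⇒ 13 = 9P ⇒ P = 13/9 ≈ 1.4444, q = 119/9 ≈ 13.2222.

13.22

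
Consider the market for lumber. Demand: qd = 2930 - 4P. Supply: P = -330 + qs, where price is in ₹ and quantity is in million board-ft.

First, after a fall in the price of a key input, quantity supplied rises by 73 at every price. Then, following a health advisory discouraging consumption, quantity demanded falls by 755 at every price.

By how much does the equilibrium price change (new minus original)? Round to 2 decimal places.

-165.60

Original equilibrium: 2930 - 4P = P + 330 gives 2600 = 5P, so P = 520 and q = 850.
After the shift, demand is qd = 2175 - 4P and supply is qs = P + 403.
New equilibrium: 2175 - 4P = P + 403 ⇒ 1772 = 5P ⇒ P = 354.4, q = 757.4.
ΔP = 354.4 − 520 = -165.60.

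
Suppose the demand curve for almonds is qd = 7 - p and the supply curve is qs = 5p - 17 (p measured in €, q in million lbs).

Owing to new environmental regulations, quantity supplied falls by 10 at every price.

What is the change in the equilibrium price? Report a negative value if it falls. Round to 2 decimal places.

Original equilibrium: 7 - p = 5p - 17 gives 24 = 6p, so p = 4 and q = 3.
With the change applied: demand qd = 7 - p, supply qs = 5p - 27.
Equate the new curves: 7 - p = 5p - 27, giving 34 = 6p, p = 17/3 ≈ 5.6667, q = 4/3 ≈ 1.3333.
Δp = 5.6667 − 4 = +1.67.

+1.67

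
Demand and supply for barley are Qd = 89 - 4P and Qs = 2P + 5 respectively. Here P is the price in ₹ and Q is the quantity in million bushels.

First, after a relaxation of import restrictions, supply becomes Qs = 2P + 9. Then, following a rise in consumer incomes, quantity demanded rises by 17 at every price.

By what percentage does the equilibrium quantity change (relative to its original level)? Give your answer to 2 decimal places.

+25.25

Initially, 89 - 4P = 2P + 5, so 84 = 6P and P = 14, Q = 33.
After the shift, demand is Qd = 106 - 4P and supply is Qs = 2P + 9.
Clearing the new market: 106 - 4P = 2P + 9, so P = 97/6 ≈ 16.1667 and Q = 124/3 ≈ 41.3333.
%ΔQ = (41.3333 − 33) / 33 × 100 = +25.25%.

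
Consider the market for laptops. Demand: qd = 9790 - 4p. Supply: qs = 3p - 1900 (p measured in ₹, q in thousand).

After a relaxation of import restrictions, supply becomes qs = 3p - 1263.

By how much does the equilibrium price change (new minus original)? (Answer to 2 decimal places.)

Original equilibrium: 9790 - 4p = 3p - 1900 gives 11690 = 7p, so p = 1670 and q = 3110.
After the shift, demand is qd = 9790 - 4p and supply is qs = 3p - 1263.
Equate the new curves: 9790 - 4p = 3p - 1263, giving 11053 = 7p, p = 1579, q = 3474.
Δp = 1579 − 1670 = -91.00.

-91.00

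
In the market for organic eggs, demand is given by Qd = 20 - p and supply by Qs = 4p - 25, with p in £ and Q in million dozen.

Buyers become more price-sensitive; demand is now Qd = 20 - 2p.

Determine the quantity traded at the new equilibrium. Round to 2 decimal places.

Initially, 20 - p = 4p - 25, so 45 = 5p and p = 9, Q = 11.
After the shift, demand is Qd = 20 - 2p and supply is Qs = 4p - 25.
New equilibrium: 20 - 2p = 4p - 25 ⇒ 45 = 6p ⇒ p = 7.5, Q = 5.

5.00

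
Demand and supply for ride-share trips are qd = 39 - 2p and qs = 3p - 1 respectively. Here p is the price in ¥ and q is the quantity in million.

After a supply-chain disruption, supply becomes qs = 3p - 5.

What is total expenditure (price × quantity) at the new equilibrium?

188.32

Original equilibrium: 39 - 2p = 3p - 1 gives 40 = 5p, so p = 8 and q = 23.
With the change applied: demand qd = 39 - 2p, supply qs = 3p - 5.
New equilibrium: 39 - 2p = 3p - 5 ⇒ 44 = 5p ⇒ p = 8.8, q = 21.4.
New expenditure = 8.8 × 21.4 = 188.32.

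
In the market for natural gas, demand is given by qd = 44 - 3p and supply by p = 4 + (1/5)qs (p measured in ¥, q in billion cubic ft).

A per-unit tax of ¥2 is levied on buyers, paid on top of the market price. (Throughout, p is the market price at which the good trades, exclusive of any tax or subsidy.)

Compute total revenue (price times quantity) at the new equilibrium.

Before the shock: 44 - 3p = 5p - 20 ⇒ 64 = 8p ⇒ p = 8, q = 20.
Since buyers pay the price plus the tax, the effective demand curve becomes qd = 38 - 3p.
Equate the new curves: 38 - 3p = 5p - 20, giving 58 = 8p, p = 7.25, q = 16.25.
New expenditure = 7.25 × 16.25 = 117.8125.

117.8125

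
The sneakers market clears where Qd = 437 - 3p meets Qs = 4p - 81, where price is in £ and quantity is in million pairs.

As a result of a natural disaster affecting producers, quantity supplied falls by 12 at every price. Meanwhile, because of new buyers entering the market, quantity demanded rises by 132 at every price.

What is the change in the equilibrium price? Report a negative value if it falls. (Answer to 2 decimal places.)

Before the shock: 437 - 3p = 4p - 81 ⇒ 518 = 7p ⇒ p = 74, Q = 215.
With the change applied: demand Qd = 569 - 3p, supply Qs = 4p - 93.
Equate the new curves: 569 - 3p = 4p - 93, giving 662 = 7p, p = 662/7 ≈ 94.5714, Q = 1997/7 ≈ 285.2857.
Δp = 94.5714 − 74 = +20.57.

+20.57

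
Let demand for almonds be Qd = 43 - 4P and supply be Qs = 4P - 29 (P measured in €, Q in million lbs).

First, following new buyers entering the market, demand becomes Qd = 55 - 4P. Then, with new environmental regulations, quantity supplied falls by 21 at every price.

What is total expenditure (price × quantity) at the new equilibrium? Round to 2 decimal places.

32.81

Initially, 43 - 4P = 4P - 29, so 72 = 8P and P = 9, Q = 7.
The shock moves the curves to Qd = 55 - 4P and Qs = 4P - 50.
Setting them equal: 55 - 4P = 4P - 50 → 105 = 8P, so P = 13.125 and Q = 2.5.
New expenditure = 13.125 × 2.5 = 32.81.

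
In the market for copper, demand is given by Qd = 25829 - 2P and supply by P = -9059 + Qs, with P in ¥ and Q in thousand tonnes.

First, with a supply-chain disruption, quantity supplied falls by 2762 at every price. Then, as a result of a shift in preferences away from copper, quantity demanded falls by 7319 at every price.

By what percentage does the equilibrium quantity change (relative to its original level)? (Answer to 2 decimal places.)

Original equilibrium: 25829 - 2P = P + 9059 gives 16770 = 3P, so P = 5590 and Q = 14649.
With the change applied: demand Qd = 18510 - 2P, supply Qs = P + 6297.
New equilibrium: 18510 - 2P = P + 6297 ⇒ 12213 = 3P ⇒ P = 4071, Q = 10368.
%ΔQ = (10368 − 14649) / 14649 × 100 = -29.22%.

-29.22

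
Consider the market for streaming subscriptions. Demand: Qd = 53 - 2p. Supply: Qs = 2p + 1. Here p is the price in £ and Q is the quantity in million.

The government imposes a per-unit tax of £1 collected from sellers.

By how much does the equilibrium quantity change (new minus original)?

Before the shock: 53 - 2p = 2p + 1 ⇒ 52 = 4p ⇒ p = 13, Q = 27.
Since sellers keep the price net of the tax, the effective supply curve becomes Qs = 2p - 1.
New equilibrium: 53 - 2p = 2p - 1 ⇒ 54 = 4p ⇒ p = 13.5, Q = 26.
ΔQ = 26 − 27 = -1.

-1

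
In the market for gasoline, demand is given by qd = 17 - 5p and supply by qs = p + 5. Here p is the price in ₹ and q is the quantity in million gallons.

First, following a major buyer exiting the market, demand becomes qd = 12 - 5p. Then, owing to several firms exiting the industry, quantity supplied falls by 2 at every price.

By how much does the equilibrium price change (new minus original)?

Initially, 17 - 5p = p + 5, so 12 = 6p and p = 2, q = 7.
After the shift, demand is qd = 12 - 5p and supply is qs = p + 3.
New equilibrium: 12 - 5p = p + 3 ⇒ 9 = 6p ⇒ p = 1.5, q = 4.5.
Δp = 1.5 − 2 = -0.5.

-0.5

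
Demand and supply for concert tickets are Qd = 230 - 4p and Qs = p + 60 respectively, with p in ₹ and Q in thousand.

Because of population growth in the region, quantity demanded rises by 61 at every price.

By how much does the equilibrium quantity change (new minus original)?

+12.2

Original equilibrium: 230 - 4p = p + 60 gives 170 = 5p, so p = 34 and Q = 94.
With the change applied: demand Qd = 291 - 4p, supply Qs = p + 60.
Setting them equal: 291 - 4p = p + 60 → 231 = 5p, so p = 46.2 and Q = 106.2.
ΔQ = 106.2 − 94 = +12.2.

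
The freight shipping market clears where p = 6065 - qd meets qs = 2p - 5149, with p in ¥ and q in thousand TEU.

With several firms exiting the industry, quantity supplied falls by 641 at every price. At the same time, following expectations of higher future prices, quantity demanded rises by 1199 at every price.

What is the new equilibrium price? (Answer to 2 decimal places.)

Initially, 6065 - p = 2p - 5149, so 11214 = 3p and p = 3738, q = 2327.
The new curves are qd = 7264 - p (demand) and qs = 2p - 5790 (supply).
Equate the new curves: 7264 - p = 2p - 5790, giving 13054 = 3p, p = 13054/3 ≈ 4351.3333, q = 8738/3 ≈ 2912.6667.

4351.33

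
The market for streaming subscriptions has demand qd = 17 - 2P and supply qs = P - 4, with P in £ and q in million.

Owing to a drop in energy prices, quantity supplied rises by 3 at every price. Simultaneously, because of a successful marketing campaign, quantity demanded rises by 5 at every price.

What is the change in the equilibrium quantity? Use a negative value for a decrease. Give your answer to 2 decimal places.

+3.67

Original equilibrium: 17 - 2P = P - 4 gives 21 = 3P, so P = 7 and q = 3.
With the change applied: demand qd = 22 - 2P, supply qs = P - 1.
Clearing the new market: 22 - 2P = P - 1, so P = 23/3 ≈ 7.6667 and q = 20/3 ≈ 6.6667.
Δq = 6.6667 − 3 = +3.67.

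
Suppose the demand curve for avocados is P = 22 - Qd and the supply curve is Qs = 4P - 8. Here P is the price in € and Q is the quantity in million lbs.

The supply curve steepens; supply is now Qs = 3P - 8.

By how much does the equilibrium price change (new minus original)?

+1.5

Before the shock: 22 - P = 4P - 8 ⇒ 30 = 5P ⇒ P = 6, Q = 16.
After the shift, demand is Qd = 22 - P and supply is Qs = 3P - 8.
Equate the new curves: 22 - P = 3P - 8, giving 30 = 4P, P = 7.5, Q = 14.5.
ΔP = 7.5 − 6 = +1.5.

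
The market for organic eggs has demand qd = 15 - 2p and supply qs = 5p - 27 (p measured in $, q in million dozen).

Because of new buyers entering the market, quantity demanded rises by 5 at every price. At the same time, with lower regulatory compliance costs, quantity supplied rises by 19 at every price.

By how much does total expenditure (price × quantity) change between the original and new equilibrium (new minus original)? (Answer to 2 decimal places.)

+30.00

Before the shock: 15 - 2p = 5p - 27 ⇒ 42 = 7p ⇒ p = 6, q = 3.
The shock moves the curves to qd = 20 - 2p and qs = 5p - 8.
Setting them equal: 20 - 2p = 5p - 8 → 28 = 7p, so p = 4 and q = 12.
Expenditure moves from 6×3 = 18 to 4×12 = 48; change = +30.00.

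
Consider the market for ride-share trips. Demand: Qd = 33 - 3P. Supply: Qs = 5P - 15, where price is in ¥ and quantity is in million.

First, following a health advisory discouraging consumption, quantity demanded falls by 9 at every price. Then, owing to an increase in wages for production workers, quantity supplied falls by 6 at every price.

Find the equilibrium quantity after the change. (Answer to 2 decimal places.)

7.13

Original equilibrium: 33 - 3P = 5P - 15 gives 48 = 8P, so P = 6 and Q = 15.
With the change applied: demand Qd = 24 - 3P, supply Qs = 5P - 21.
Clearing the new market: 24 - 3P = 5P - 21, so P = 5.625 and Q = 7.125.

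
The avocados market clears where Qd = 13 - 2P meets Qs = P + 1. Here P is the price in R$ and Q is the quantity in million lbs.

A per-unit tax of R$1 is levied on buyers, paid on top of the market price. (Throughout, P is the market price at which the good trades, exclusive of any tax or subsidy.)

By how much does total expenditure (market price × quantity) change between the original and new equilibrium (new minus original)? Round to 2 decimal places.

Before the shock: 13 - 2P = P + 1 ⇒ 12 = 3P ⇒ P = 4, Q = 5.
Since buyers pay the price plus the tax, the effective demand curve becomes Qd = 11 - 2P.
Setting them equal: 11 - 2P = P + 1 → 10 = 3P, so P = 10/3 ≈ 3.3333 and Q = 13/3 ≈ 4.3333.
Expenditure moves from 4×5 = 20 to 3.3333×4.3333 = 14.4444; change = -5.56.

-5.56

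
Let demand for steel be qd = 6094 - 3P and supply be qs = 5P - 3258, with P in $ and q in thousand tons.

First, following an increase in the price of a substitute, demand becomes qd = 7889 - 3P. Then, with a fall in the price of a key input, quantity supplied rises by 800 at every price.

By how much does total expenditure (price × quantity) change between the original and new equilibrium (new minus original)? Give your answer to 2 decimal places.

+2160775.70

Original equilibrium: 6094 - 3P = 5P - 3258 gives 9352 = 8P, so P = 1169 and q = 2587.
The shock moves the curves to qd = 7889 - 3P and qs = 5P - 2458.
Setting them equal: 7889 - 3P = 5P - 2458 → 10347 = 8P, so P = 1293.375 and q = 4008.875.
Expenditure moves from 1169×2587 = 3024203 to 1293.375×4008.875 = 5184978.703125; change = +2160775.70.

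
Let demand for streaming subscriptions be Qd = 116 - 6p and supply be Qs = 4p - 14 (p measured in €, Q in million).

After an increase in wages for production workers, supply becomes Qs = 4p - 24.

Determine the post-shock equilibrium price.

Solve the original market: 116 - 6p = 4p - 14, hence p = 13 and Q = 38.
With the change applied: demand Qd = 116 - 6p, supply Qs = 4p - 24.
New equilibrium: 116 - 6p = 4p - 24 ⇒ 140 = 10p ⇒ p = 14, Q = 32.

14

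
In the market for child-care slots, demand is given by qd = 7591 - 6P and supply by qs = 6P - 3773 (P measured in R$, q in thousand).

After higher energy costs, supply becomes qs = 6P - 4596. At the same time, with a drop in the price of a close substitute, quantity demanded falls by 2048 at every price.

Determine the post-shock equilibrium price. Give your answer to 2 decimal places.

844.92

Solve the original market: 7591 - 6P = 6P - 3773, hence P = 947 and q = 1909.
The new curves are qd = 5543 - 6P (demand) and qs = 6P - 4596 (supply).
Setting them equal: 5543 - 6P = 6P - 4596 → 10139 = 12P, so P = 10139/12 ≈ 844.9167 and q = 473.5.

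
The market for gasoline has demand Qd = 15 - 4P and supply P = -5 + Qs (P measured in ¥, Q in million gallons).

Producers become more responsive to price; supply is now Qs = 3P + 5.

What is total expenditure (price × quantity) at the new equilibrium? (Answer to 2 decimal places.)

13.27

Initially, 15 - 4P = P + 5, so 10 = 5P and P = 2, Q = 7.
With the change applied: demand Qd = 15 - 4P, supply Qs = 3P + 5.
New equilibrium: 15 - 4P = 3P + 5 ⇒ 10 = 7P ⇒ P = 10/7 ≈ 1.4286, Q = 65/7 ≈ 9.2857.
New expenditure = 1.4286 × 9.2857 = 13.27.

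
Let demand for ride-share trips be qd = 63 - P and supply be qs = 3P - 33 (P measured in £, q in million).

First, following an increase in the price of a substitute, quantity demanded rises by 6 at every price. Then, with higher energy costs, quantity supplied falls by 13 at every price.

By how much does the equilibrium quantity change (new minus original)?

Solve the original market: 63 - P = 3P - 33, hence P = 24 and q = 39.
The shock moves the curves to qd = 69 - P and qs = 3P - 46.
Equate the new curves: 69 - P = 3P - 46, giving 115 = 4P, P = 28.75, q = 40.25.
Δq = 40.25 − 39 = +1.25.

+1.25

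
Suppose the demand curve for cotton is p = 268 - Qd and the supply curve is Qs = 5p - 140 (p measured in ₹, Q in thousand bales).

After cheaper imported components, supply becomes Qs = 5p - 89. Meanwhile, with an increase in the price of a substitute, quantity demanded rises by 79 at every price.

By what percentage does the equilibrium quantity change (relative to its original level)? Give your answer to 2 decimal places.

+37.17

Initially, 268 - p = 5p - 140, so 408 = 6p and p = 68, Q = 200.
The shock moves the curves to Qd = 347 - p and Qs = 5p - 89.
Clearing the new market: 347 - p = 5p - 89, so p = 218/3 ≈ 72.6667 and Q = 823/3 ≈ 274.3333.
%ΔQ = (274.3333 − 200) / 200 × 100 = +37.17%.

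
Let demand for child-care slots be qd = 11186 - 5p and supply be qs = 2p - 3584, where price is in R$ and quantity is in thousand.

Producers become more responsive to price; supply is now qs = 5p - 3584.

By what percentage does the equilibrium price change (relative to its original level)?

-30

Before the shock: 11186 - 5p = 2p - 3584 ⇒ 14770 = 7p ⇒ p = 2110, q = 636.
After the shift, demand is qd = 11186 - 5p and supply is qs = 5p - 3584.
Equate the new curves: 11186 - 5p = 5p - 3584, giving 14770 = 10p, p = 1477, q = 3801.
%Δp = (1477 − 2110) / 2110 × 100 = -30%.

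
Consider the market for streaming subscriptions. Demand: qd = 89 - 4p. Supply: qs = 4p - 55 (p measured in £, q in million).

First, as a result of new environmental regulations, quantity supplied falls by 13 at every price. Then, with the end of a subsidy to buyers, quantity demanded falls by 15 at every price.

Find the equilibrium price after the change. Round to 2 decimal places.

17.75

Solve the original market: 89 - 4p = 4p - 55, hence p = 18 and q = 17.
After the shift, demand is qd = 74 - 4p and supply is qs = 4p - 68.
New equilibrium: 74 - 4p = 4p - 68 ⇒ 142 = 8p ⇒ p = 17.75, q = 3.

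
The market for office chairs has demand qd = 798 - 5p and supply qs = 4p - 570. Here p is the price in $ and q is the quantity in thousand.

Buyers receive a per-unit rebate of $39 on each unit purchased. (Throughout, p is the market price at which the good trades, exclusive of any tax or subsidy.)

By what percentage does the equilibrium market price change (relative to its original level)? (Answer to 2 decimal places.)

Original equilibrium: 798 - 5p = 4p - 570 gives 1368 = 9p, so p = 152 and q = 38.
Since buyers' out-of-pocket price is the market price minus the rebate, the effective demand curve becomes qd = 993 - 5p.
Equate the new curves: 993 - 5p = 4p - 570, giving 1563 = 9p, p = 521/3 ≈ 173.6667, q = 374/3 ≈ 124.6667.
%Δp = (173.6667 − 152) / 152 × 100 = +14.25%.

+14.25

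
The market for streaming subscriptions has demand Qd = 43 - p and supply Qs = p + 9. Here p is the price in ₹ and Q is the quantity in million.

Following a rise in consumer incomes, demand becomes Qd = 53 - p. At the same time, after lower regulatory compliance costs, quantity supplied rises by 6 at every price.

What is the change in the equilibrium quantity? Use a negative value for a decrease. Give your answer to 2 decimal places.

Solve the original market: 43 - p = p + 9, hence p = 17 and Q = 26.
After the shift, demand is Qd = 53 - p and supply is Qs = p + 15.
Clearing the new market: 53 - p = p + 15, so p = 19 and Q = 34.
ΔQ = 34 − 26 = +8.00.

+8.00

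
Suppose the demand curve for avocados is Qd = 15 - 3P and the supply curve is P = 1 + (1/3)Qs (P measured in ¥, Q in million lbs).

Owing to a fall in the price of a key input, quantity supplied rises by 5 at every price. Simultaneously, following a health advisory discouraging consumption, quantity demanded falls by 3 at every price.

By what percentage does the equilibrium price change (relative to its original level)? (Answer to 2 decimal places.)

Solve the original market: 15 - 3P = 3P - 3, hence P = 3 and Q = 6.
After the shift, demand is Qd = 12 - 3P and supply is Qs = 3P + 2.
Equate the new curves: 12 - 3P = 3P + 2, giving 10 = 6P, P = 5/3 ≈ 1.6667, Q = 7.
%ΔP = (1.6667 − 3) / 3 × 100 = -44.44%.

-44.44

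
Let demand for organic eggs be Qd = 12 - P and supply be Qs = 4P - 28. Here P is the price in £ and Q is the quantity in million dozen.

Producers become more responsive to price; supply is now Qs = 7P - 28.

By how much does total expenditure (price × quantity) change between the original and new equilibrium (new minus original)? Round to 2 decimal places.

+3.00

Initially, 12 - P = 4P - 28, so 40 = 5P and P = 8, Q = 4.
After the shift, demand is Qd = 12 - P and supply is Qs = 7P - 28.
Equate the new curves: 12 - P = 7P - 28, giving 40 = 8P, P = 5, Q = 7.
Expenditure moves from 8×4 = 32 to 5×7 = 35; change = +3.00.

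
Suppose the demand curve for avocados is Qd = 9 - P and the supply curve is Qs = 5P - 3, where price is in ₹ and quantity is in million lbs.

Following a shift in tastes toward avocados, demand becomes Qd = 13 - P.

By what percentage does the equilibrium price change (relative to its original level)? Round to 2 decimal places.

+33.33

Solve the original market: 9 - P = 5P - 3, hence P = 2 and Q = 7.
The new curves are Qd = 13 - P (demand) and Qs = 5P - 3 (supply).
Clearing the new market: 13 - P = 5P - 3, so P = 8/3 ≈ 2.6667 and Q = 31/3 ≈ 10.3333.
%ΔP = (2.6667 − 2) / 2 × 100 = +33.33%.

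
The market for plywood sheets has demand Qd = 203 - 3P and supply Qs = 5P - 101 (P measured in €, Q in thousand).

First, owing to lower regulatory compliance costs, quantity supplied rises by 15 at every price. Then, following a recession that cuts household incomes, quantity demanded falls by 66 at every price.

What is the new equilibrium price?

Initially, 203 - 3P = 5P - 101, so 304 = 8P and P = 38, Q = 89.
With the change applied: demand Qd = 137 - 3P, supply Qs = 5P - 86.
New equilibrium: 137 - 3P = 5P - 86 ⇒ 223 = 8P ⇒ P = 27.875, Q = 53.375.

27.875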